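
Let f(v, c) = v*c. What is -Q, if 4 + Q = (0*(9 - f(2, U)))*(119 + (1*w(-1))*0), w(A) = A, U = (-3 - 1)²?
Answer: 4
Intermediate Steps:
U = 16 (U = (-4)² = 16)
f(v, c) = c*v
Q = -4 (Q = -4 + (0*(9 - 16*2))*(119 + (1*(-1))*0) = -4 + (0*(9 - 1*32))*(119 - 1*0) = -4 + (0*(9 - 32))*(119 + 0) = -4 + (0*(-23))*119 = -4 + 0*119 = -4 + 0 = -4)
-Q = -1*(-4) = 4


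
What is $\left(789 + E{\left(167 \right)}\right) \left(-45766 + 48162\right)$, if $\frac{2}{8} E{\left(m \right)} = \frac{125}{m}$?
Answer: $\frac{316902148}{167} \approx 1.8976 \cdot 10^{6}$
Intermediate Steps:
$E{\left(m \right)} = \frac{500}{m}$ ($E{\left(m \right)} = 4 \frac{125}{m} = \frac{500}{m}$)
$\left(789 + E{\left(167 \right)}\right) \left(-45766 + 48162\right) = \left(789 + \frac{500}{167}\right) \left(-45766 + 48162\right) = \left(789 + 500 \cdot \frac{1}{167}\right) 2396 = \left(789 + \frac{500}{167}\right) 2396 = \frac{132263}{167} \cdot 2396 = \frac{316902148}{167}$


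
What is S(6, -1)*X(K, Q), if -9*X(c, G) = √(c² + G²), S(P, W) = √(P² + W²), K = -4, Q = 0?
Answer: -4*√37/9 ≈ -2.7034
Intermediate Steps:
X(c, G) = -√(G² + c²)/9 (X(c, G) = -√(c² + G²)/9 = -√(G² + c²)/9)
S(6, -1)*X(K, Q) = √(6² + (-1)²)*(-√(0² + (-4)²)/9) = √(36 + 1)*(-√(0 + 16)/9) = √37*(-√16/9) = √37*(-⅑*4) = √37*(-4/9) = -4*√37/9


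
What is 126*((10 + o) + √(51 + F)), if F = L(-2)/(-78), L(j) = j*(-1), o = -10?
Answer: 84*√19383/13 ≈ 899.59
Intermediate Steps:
L(j) = -j
F = -1/39 (F = -1*(-2)/(-78) = 2*(-1/78) = -1/39 ≈ -0.025641)
126*((10 + o) + √(51 + F)) = 126*((10 - 10) + √(51 - 1/39)) = 126*(0 + √(1988/39)) = 126*(0 + 2*√19383/39) = 126*(2*√19383/39) = 84*√19383/13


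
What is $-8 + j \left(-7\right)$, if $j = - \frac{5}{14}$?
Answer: $- \frac{11}{2} \approx -5.5$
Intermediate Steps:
$j = - \frac{5}{14}$ ($j = \left(-5\right) \frac{1}{14} = - \frac{5}{14} \approx -0.35714$)
$-8 + j \left(-7\right) = -8 - - \frac{5}{2} = -8 + \frac{5}{2} = - \frac{11}{2}$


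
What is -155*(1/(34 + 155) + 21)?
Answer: -615350/189 ≈ -3255.8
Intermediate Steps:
-155*(1/(34 + 155) + 21) = -155*(1/189 + 21) = -155*3970/189 = -615350/189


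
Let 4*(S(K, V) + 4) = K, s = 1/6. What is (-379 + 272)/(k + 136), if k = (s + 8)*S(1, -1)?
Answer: -856/843 ≈ -1.0154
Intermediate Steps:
s = 1/6 ≈ 0.16667
S(K, V) = -4 + K/4
k = -245/8 (k = (1/6 + 8)*(-4 + (1/4)*1) = 49*(-4 + 1/4)/6 = (49/6)*(-15/4) = -245/8 ≈ -30.625)
(-379 + 272)/(k + 136) = (-379 + 272)/(-245/8 + 136) = -107/843/8 = -107*8/843 = -856/843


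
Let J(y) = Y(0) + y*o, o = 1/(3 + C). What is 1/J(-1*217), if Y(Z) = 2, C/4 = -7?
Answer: 25/267 ≈ 0.093633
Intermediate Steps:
C = -28 (C = 4*(-7) = -28)
o = -1/25 (o = 1/(3 - 28) = 1/(-25) = -1/25 ≈ -0.040000)
J(y) = 2 - y/25 (J(y) = 2 + y*(-1/25) = 2 - y/25)
1/J(-1*217) = 1/(2 - (-1)*217/25) = 1/(2 - 1/25*(-217)) = 1/(2 + 217/25) = 1/(267/25) = 25/267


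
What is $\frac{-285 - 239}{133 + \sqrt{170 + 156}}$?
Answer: $- \frac{69692}{17363} + \frac{524 \sqrt{326}}{17363} \approx -3.4689$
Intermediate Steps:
$\frac{-285 - 239}{133 + \sqrt{170 + 156}} = - \frac{524}{133 + \sqrt{326}}$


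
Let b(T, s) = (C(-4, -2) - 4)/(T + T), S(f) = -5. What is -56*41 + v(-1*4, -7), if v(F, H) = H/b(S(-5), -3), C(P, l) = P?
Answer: -9219/4 ≈ -2304.8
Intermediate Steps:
b(T, s) = -4/T (b(T, s) = (-4 - 4)/(T + T) = -8*1/(2*T) = -4/T)
v(F, H) = 5*H/4 (v(F, H) = H/((-4/(-5))) = H/((-4*(-⅕))) = H/(⅘) = H*(5/4) = 5*H/4)
-56*41 + v(-1*4, -7) = -56*41 + (5/4)*(-7) = -2296 - 35/4 = -9219/4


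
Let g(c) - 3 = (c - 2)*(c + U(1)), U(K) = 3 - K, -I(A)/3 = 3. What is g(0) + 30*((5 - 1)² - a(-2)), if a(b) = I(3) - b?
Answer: 689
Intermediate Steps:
I(A) = -9 (I(A) = -3*3 = -9)
a(b) = -9 - b
g(c) = 3 + (-2 + c)*(2 + c) (g(c) = 3 + (c - 2)*(c + (3 - 1*1)) = 3 + (-2 + c)*(c + (3 - 1)) = 3 + (-2 + c)*(c + 2) = 3 + (-2 + c)*(2 + c))
g(0) + 30*((5 - 1)² - a(-2)) = (-1 + 0²) + 30*((5 - 1)² - (-9 - 1*(-2))) = (-1 + 0) + 30*(4² - (-9 + 2)) = -1 + 30*(16 - 1*(-7)) = -1 + 30*(16 + 7) = -1 + 30*23 = -1 + 690 = 689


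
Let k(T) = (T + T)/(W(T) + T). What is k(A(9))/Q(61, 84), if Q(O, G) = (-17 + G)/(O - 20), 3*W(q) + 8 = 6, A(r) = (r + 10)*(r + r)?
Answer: 21033/17152 ≈ 1.2263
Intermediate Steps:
A(r) = 2*r*(10 + r) (A(r) = (10 + r)*(2*r) = 2*r*(10 + r))
W(q) = -⅔ (W(q) = -8/3 + (⅓)*6 = -8/3 + 2 = -⅔)
k(T) = 2*T/(-⅔ + T) (k(T) = (T + T)/(-⅔ + T) = (2*T)/(-⅔ + T) = 2*T/(-⅔ + T))
Q(O, G) = (-17 + G)/(-20 + O)
k(A(9))/Q(61, 84) = (6*(2*9*(10 + 9))/(-2 + 3*(2*9*(10 + 9))))/(((-17 + 84)/(-20 + 61))) = (6*(2*9*19)/(-2 + 3*(2*9*19)))/((67/41)) = (6*342/(-2 + 3*342))/(((1/41)*67)) = (6*342/(-2 + 1026))/(67/41) = (6*342/1024)*(41/67) = (6*342*(1/1024))*(41/67) = (513/256)*(41/67) = 21033/17152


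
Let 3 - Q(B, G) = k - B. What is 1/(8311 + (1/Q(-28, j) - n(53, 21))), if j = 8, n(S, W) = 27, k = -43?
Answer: 18/149113 ≈ 0.00012071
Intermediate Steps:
Q(B, G) = 46 + B (Q(B, G) = 3 - (-43 - B) = 3 + (43 + B) = 46 + B)
1/(8311 + (1/Q(-28, j) - n(53, 21))) = 1/(8311 + (1/(46 - 28) - 1*27)) = 1/(8311 + (1/18 - 27)) = 1/(8311 - 485/18) = 1/(149113/18) = 18/149113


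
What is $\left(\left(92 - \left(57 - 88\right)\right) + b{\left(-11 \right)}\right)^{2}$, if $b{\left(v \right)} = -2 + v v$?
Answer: $58564$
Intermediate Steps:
$b{\left(v \right)} = -2 + v^{2}$
$\left(\left(92 - \left(57 - 88\right)\right) + b{\left(-11 \right)}\right)^{2} = \left(\left(92 - \left(57 - 88\right)\right) - \left(2 - \left(-11\right)^{2}\right)\right)^{2} = \left(\left(92 - \left(57 - 88\right)\right) + \left(-2 + 121\right)\right)^{2} = \left(\left(92 - -31\right) + 119\right)^{2} = \left(\left(92 + 31\right) + 119\right)^{2} = \left(123 + 119\right)^{2} = 242^{2} = 58564$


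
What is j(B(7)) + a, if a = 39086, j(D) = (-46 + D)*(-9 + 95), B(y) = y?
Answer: 35732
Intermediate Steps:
j(D) = -3956 + 86*D (j(D) = (-46 + D)*86 = -3956 + 86*D)
j(B(7)) + a = (-3956 + 86*7) + 39086 = (-3956 + 602) + 39086 = -3354 + 39086 = 35732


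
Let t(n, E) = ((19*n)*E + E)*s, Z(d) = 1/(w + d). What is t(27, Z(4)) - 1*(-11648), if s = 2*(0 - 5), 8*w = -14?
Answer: 84272/9 ≈ 9363.6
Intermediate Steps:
w = -7/4 (w = (⅛)*(-14) = -7/4 ≈ -1.7500)
s = -10 (s = 2*(-5) = -10)
Z(d) = 1/(-7/4 + d)
t(n, E) = -10*E - 190*E*n (t(n, E) = ((19*n)*E + E)*(-10) = (19*E*n + E)*(-10) = (E + 19*E*n)*(-10) = -10*E - 190*E*n)
t(27, Z(4)) - 1*(-11648) = -10*4/(-7 + 4*4)*(1 + 19*27) - 1*(-11648) = -10*4/(-7 + 16)*(1 + 513) + 11648 = -10*4/9*514 + 11648 = -20560/9 + 11648 = 84272/9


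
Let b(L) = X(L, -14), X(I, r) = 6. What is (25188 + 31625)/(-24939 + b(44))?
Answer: -56813/24933 ≈ -2.2786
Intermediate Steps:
b(L) = 6
(25188 + 31625)/(-24939 + b(44)) = (25188 + 31625)/(-24939 + 6) = 56813/(-24933) = 56813*(-1/24933) = -56813/24933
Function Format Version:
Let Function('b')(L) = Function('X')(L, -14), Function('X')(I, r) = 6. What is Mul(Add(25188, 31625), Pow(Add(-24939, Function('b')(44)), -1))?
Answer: Rational(-56813, 24933) ≈ -2.2786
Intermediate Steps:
Function('b')(L) = 6
Mul(Add(25188, 31625), Pow(Add(-24939, Function('b')(44)), -1)) = Mul(Add(25188, 31625), Pow(Add(-24939, 6), -1)) = Mul(56813, Pow(-24933, -1)) = Mul(56813, Rational(-1, 24933)) = Rational(-56813, 24933)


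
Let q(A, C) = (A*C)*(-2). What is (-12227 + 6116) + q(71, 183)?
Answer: -32097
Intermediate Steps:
q(A, C) = -2*A*C
(-12227 + 6116) + q(71, 183) = (-12227 + 6116) - 2*71*183 = -6111 - 25986 = -32097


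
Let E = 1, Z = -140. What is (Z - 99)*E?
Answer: -239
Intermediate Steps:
(Z - 99)*E = (-140 - 99)*1 = -239*1 = -239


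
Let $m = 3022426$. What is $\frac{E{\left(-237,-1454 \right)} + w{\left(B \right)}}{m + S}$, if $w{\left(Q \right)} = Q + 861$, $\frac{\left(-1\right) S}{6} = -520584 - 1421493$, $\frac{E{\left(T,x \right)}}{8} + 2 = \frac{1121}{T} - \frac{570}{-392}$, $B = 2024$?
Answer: $\frac{33013355}{170419474344} \approx 0.00019372$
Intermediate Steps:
$E{\left(T,x \right)} = - \frac{214}{49} + \frac{8968}{T}$ ($E{\left(T,x \right)} = -16 + 8 \left(\frac{1121}{T} - \frac{570}{-392}\right) = -16 + 8 \left(\frac{1121}{T} - - \frac{285}{196}\right) = -16 + 8 \left(\frac{1121}{T} + \frac{285}{196}\right) = -16 + 8 \left(\frac{285}{196} + \frac{1121}{T}\right) = -16 + \left(\frac{570}{49} + \frac{8968}{T}\right) = - \frac{214}{49} + \frac{8968}{T}$)
$S = 11652462$ ($S = - 6 \left(-520584 - 1421493\right) = \left(-6\right) \left(-1942077\right) = 11652462$)
$w{\left(Q \right)} = 861 + Q$
$\frac{E{\left(-237,-1454 \right)} + w{\left(B \right)}}{m + S} = \frac{\left(- \frac{214}{49} + \frac{8968}{-237}\right) + \left(861 + 2024\right)}{3022426 + 11652462} = \frac{\left(- \frac{214}{49} + 8968 \left(- \frac{1}{237}\right)\right) + 2885}{14674888} = \left(\left(- \frac{214}{49} - \frac{8968}{237}\right) + 2885\right) \frac{1}{14674888} = \left(- \frac{490150}{11613} + 2885\right) \frac{1}{14674888} = \frac{33013355}{11613} \cdot \frac{1}{14674888} = \frac{33013355}{170419474344}$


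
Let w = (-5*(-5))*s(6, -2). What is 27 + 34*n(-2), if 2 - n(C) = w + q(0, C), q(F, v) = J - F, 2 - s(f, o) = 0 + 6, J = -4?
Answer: 3631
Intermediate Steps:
s(f, o) = -4 (s(f, o) = 2 - (0 + 6) = 2 - 1*6 = 2 - 6 = -4)
q(F, v) = -4 - F
w = -100 (w = -5*(-5)*(-4) = 25*(-4) = -100)
n(C) = 106 (n(C) = 2 - (-100 + (-4 - 1*0)) = 2 - (-100 + (-4 + 0)) = 2 - (-100 - 4) = 2 - 1*(-104) = 2 + 104 = 106)
27 + 34*n(-2) = 27 + 34*106 = 27 + 3604 = 3631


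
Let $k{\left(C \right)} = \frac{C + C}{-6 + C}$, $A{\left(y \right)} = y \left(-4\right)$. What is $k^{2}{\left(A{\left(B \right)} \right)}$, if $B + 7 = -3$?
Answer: $\frac{1600}{289} \approx 5.5363$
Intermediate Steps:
$B = -10$ ($B = -7 - 3 = -10$)
$A{\left(y \right)} = - 4 y$
$k{\left(C \right)} = \frac{2 C}{-6 + C}$
$k^{2}{\left(A{\left(B \right)} \right)} = \left(\frac{2 \left(\left(-4\right) \left(-10\right)\right)}{-6 - -40}\right)^{2} = \left(2 \cdot 40 \frac{1}{-6 + 40}\right)^{2} = \left(2 \cdot 40 \cdot \frac{1}{34}\right)^{2} = \left(\frac{40}{17}\right)^{2} = \frac{1600}{289}$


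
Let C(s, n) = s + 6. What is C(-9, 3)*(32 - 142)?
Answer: 330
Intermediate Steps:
C(s, n) = 6 + s
C(-9, 3)*(32 - 142) = (6 - 9)*(32 - 142) = -3*(-110) = 330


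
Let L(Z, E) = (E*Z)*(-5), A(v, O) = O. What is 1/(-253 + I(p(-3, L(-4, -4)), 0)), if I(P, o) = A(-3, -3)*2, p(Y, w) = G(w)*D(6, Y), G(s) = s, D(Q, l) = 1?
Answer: -1/259 ≈ -0.0038610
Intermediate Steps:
L(Z, E) = -5*E*Z
p(Y, w) = w (p(Y, w) = w*1 = w)
I(P, o) = -6 (I(P, o) = -3*2 = -6)
1/(-253 + I(p(-3, L(-4, -4)), 0)) = 1/(-253 - 6) = 1/(-259) = -1/259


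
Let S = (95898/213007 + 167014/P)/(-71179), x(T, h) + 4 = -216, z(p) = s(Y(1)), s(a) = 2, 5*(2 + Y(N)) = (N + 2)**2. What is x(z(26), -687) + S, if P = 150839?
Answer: -503132216178508260/2286964391537267 ≈ -220.00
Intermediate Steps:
Y(N) = -2 + (2 + N)**2/5 (Y(N) = -2 + (N + 2)**2/5 = -2 + (2 + N)**2/5)
z(p) = 2
x(T, h) = -220 (x(T, h) = -4 - 216 = -220)
S = -50040309520/2286964391537267 (S = (95898/213007 + 167014/150839)/(-71179) = (95898*(1/213007) + 167014*(1/150839))*(-1/71179) = (95898/213007 + 167014/150839)*(-1/71179) = (50040309520/32129762873)*(-1/71179) = -50040309520/2286964391537267 ≈ -2.1881e-5)
x(z(26), -687) + S = -220 - 50040309520/2286964391537267 = -503132216178508260/2286964391537267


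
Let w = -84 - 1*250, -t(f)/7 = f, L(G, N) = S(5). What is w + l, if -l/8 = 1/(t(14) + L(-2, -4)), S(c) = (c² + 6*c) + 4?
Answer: -13018/39 ≈ -333.79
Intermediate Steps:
S(c) = 4 + c² + 6*c
L(G, N) = 59 (L(G, N) = 4 + 5² + 6*5 = 4 + 25 + 30 = 59)
t(f) = -7*f
w = -334 (w = -84 - 250 = -334)
l = 8/39 (l = -8/(-7*14 + 59) = -8/(-98 + 59) = -8/(-39) = -8*(-1/39) = 8/39 ≈ 0.20513)
w + l = -334 + 8/39 = -13018/39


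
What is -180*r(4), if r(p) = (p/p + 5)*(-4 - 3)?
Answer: 7560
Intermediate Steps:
r(p) = -42 (r(p) = (1 + 5)*(-7) = 6*(-7) = -42)
-180*r(4) = -180*(-42) = 7560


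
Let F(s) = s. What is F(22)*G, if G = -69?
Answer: -1518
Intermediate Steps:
F(22)*G = 22*(-69) = -1518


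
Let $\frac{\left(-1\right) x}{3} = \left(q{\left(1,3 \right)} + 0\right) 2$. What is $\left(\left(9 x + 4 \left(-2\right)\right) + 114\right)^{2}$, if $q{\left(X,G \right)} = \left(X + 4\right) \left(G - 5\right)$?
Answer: $417316$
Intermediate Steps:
$q{\left(X,G \right)} = \left(-5 + G\right) \left(4 + X\right)$ ($q{\left(X,G \right)} = \left(4 + X\right) \left(-5 + G\right) = \left(-5 + G\right) \left(4 + X\right)$)
$x = 60$ ($x = - 3 \left(\left(-20 - 5 + 4 \cdot 3 + 3 \cdot 1\right) + 0\right) 2 = - 3 \left(\left(-20 - 5 + 12 + 3\right) + 0\right) 2 = - 3 \left(-10 + 0\right) 2 = - 3 \left(\left(-10\right) 2\right) = \left(-3\right) \left(-20\right) = 60$)
$\left(\left(9 x + 4 \left(-2\right)\right) + 114\right)^{2} = \left(\left(9 \cdot 60 + 4 \left(-2\right)\right) + 114\right)^{2} = \left(\left(540 - 8\right) + 114\right)^{2} = \left(532 + 114\right)^{2} = 646^{2} = 417316$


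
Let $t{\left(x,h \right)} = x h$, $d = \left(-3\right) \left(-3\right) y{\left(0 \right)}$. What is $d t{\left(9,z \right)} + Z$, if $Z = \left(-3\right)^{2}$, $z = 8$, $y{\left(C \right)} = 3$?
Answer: $1953$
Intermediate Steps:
$Z = 9$
$d = 27$ ($d = \left(-3\right) \left(-3\right) 3 = 9 \cdot 3 = 27$)
$t{\left(x,h \right)} = h x$
$d t{\left(9,z \right)} + Z = 27 \cdot 8 \cdot 9 + 9 = 27 \cdot 72 + 9 = 1944 + 9 = 1953$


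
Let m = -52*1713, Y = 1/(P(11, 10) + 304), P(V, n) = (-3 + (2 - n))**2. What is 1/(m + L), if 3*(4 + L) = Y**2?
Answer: -541875/48270224999 ≈ -1.1226e-5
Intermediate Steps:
P(V, n) = (-1 - n)**2
Y = 1/425 (Y = 1/((1 + 10)**2 + 304) = 1/(11**2 + 304) = 1/(121 + 304) = 1/425 ≈ 0.0023529)
m = -89076
L = -2167499/541875 (L = -4 + (1/425)**2/3 = -4 + (1/3)*(1/180625) = -4 + 1/541875 = -2167499/541875 ≈ -4.0000)
1/(m + L) = 1/(-89076 - 2167499/541875) = 1/(-48270224999/541875) = -541875/48270224999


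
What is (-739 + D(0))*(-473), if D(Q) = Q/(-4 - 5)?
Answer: 349547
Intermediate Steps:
D(Q) = -Q/9 (D(Q) = Q/(-9) = Q*(-⅑) = -Q/9)
(-739 + D(0))*(-473) = (-739 - ⅑*0)*(-473) = (-739 + 0)*(-473) = -739*(-473) = 349547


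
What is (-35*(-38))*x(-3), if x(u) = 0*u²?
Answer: 0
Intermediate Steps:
x(u) = 0
(-35*(-38))*x(-3) = -35*(-38)*0 = 1330*0 = 0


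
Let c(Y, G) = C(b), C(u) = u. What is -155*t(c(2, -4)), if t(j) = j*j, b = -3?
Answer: -1395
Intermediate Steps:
c(Y, G) = -3
t(j) = j²
-155*t(c(2, -4)) = -155*(-3)² = -155*9 = -1395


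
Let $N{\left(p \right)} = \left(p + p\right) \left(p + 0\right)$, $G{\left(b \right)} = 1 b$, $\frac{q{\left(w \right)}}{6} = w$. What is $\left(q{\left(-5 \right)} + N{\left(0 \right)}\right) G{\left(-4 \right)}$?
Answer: $120$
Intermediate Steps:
$q{\left(w \right)} = 6 w$
$G{\left(b \right)} = b$
$N{\left(p \right)} = 2 p^{2}$ ($N{\left(p \right)} = 2 p p = 2 p^{2}$)
$\left(q{\left(-5 \right)} + N{\left(0 \right)}\right) G{\left(-4 \right)} = \left(6 \left(-5\right) + 2 \cdot 0^{2}\right) \left(-4\right) = \left(-30 + 2 \cdot 0\right) \left(-4\right) = \left(-30 + 0\right) \left(-4\right) = \left(-30\right) \left(-4\right) = 120$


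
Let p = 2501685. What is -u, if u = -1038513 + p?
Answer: -1463172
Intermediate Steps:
u = 1463172 (u = -1038513 + 2501685 = 1463172)
-u = -1*1463172 = -1463172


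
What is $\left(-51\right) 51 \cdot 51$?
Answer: $-132651$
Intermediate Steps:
$\left(-51\right) 51 \cdot 51 = \left(-2601\right) 51 = -132651$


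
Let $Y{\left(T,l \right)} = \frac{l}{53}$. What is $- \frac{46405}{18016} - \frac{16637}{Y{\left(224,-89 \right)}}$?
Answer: $\frac{15881676131}{1603424} \approx 9904.8$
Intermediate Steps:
$Y{\left(T,l \right)} = \frac{l}{53}$ ($Y{\left(T,l \right)} = l \frac{1}{53} = \frac{l}{53}$)
$- \frac{46405}{18016} - \frac{16637}{Y{\left(224,-89 \right)}} = - \frac{46405}{18016} - \frac{16637}{\frac{1}{53} \left(-89\right)} = \left(-46405\right) \frac{1}{18016} - \frac{16637}{- \frac{89}{53}} = - \frac{46405}{18016} - - \frac{881761}{89} = - \frac{46405}{18016} + \frac{881761}{89} = \frac{15881676131}{1603424}$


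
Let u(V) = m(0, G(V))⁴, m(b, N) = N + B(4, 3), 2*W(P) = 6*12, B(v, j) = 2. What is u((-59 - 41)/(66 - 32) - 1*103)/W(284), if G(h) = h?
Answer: 1083187622169/334084 ≈ 3.2423e+6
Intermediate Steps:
W(P) = 36 (W(P) = (6*12)/2 = (½)*72 = 36)
m(b, N) = 2 + N (m(b, N) = N + 2 = 2 + N)
u(V) = (2 + V)⁴
u((-59 - 41)/(66 - 32) - 1*103)/W(284) = (2 + ((-59 - 41)/(66 - 32) - 1*103))⁴/36 = (2 + (-100/34 - 103))⁴*(1/36) = (2 + (-100*1/34 - 103))⁴*(1/36) = (2 + (-50/17 - 103))⁴*(1/36) = (2 - 1801/17)⁴*(1/36) = (-1767/17)⁴*(1/36) = (9748688599521/83521)*(1/36) = 1083187622169/334084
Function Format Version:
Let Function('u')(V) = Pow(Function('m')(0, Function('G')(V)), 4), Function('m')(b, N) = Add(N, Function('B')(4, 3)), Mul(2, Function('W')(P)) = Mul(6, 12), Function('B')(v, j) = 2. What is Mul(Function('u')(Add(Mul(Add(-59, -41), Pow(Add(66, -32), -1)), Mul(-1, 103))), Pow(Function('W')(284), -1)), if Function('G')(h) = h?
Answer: Rational(1083187622169, 334084) ≈ 3.2423e+6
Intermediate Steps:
Function('W')(P) = 36 (Function('W')(P) = Mul(Rational(1, 2), Mul(6, 12)) = Mul(Rational(1, 2), 72) = 36)
Function('m')(b, N) = Add(2, N) (Function('m')(b, N) = Add(N, 2) = Add(2, N))
Function('u')(V) = Pow(Add(2, V), 4)
Mul(Function('u')(Add(Mul(Add(-59, -41), Pow(Add(66, -32), -1)), Mul(-1, 103))), Pow(Function('W')(284), -1)) = Mul(Pow(Add(2, Add(Mul(Add(-59, -41), Pow(Add(66, -32), -1)), Mul(-1, 103))), 4), Pow(36, -1)) = Mul(Pow(Add(2, Add(Mul(-100, Pow(34, -1)), -103)), 4), Rational(1, 36)) = Mul(Pow(Add(2, Add(Mul(-100, Rational(1, 34)), -103)), 4), Rational(1, 36)) = Mul(Pow(Add(2, Add(Rational(-50, 17), -103)), 4), Rational(1, 36)) = Mul(Pow(Add(2, Rational(-1801, 17)), 4), Rational(1, 36)) = Mul(Pow(Rational(-1767, 17), 4), Rational(1, 36)) = Mul(Rational(9748688599521, 83521), Rational(1, 36)) = Rational(1083187622169, 334084)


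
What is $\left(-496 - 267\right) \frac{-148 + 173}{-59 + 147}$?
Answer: $- \frac{19075}{88} \approx -216.76$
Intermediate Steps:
$\left(-496 - 267\right) \frac{-148 + 173}{-59 + 147} = - 763 \cdot \frac{25}{88} = - 763 \cdot 25 \cdot \frac{1}{88} = \left(-763\right) \frac{25}{88} = - \frac{19075}{88}$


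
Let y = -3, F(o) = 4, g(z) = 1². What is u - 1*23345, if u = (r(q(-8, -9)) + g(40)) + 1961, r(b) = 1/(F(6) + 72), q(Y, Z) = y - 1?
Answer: -1625107/76 ≈ -21383.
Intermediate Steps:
g(z) = 1
q(Y, Z) = -4 (q(Y, Z) = -3 - 1 = -4)
r(b) = 1/76 (r(b) = 1/(4 + 72) = 1/76)
u = 149113/76 (u = (1/76 + 1) + 1961 = 77/76 + 1961 = 149113/76 ≈ 1962.0)
u - 1*23345 = 149113/76 - 1*23345 = 149113/76 - 23345 = -1625107/76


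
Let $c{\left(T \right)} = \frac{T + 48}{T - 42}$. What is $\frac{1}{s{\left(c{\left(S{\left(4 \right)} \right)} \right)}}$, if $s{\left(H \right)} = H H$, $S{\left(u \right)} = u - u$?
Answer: $\frac{49}{64} \approx 0.76563$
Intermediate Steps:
$S{\left(u \right)} = 0$
$c{\left(T \right)} = \frac{48 + T}{-42 + T}$
$s{\left(H \right)} = H^{2}$
$\frac{1}{s{\left(c{\left(S{\left(4 \right)} \right)} \right)}} = \frac{1}{\left(\frac{48 + 0}{-42 + 0}\right)^{2}} = \frac{1}{\left(\frac{1}{-42} \cdot 48\right)^{2}} = \frac{1}{\left(\left(- \frac{1}{42}\right) 48\right)^{2}} = \frac{1}{\left(- \frac{8}{7}\right)^{2}} = \frac{1}{\frac{64}{49}} = \frac{49}{64}$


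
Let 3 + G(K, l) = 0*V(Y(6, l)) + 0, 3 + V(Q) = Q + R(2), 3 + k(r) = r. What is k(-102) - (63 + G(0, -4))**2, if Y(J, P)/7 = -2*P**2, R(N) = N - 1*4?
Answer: -3705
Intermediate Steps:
k(r) = -3 + r
R(N) = -4 + N (R(N) = N - 4 = -4 + N)
Y(J, P) = -14*P**2 (Y(J, P) = 7*(-2*P**2) = -14*P**2)
V(Q) = -5 + Q (V(Q) = -3 + (Q + (-4 + 2)) = -3 + (Q - 2) = -3 + (-2 + Q) = -5 + Q)
G(K, l) = -3 (G(K, l) = -3 + (0*(-5 - 14*l**2) + 0) = -3 + (0 + 0) = -3 + 0 = -3)
k(-102) - (63 + G(0, -4))**2 = (-3 - 102) - (63 - 3)**2 = -105 - 1*60**2 = -105 - 1*3600 = -105 - 3600 = -3705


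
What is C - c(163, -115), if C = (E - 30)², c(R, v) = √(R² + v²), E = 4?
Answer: 676 - √39794 ≈ 476.52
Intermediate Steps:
C = 676 (C = (4 - 30)² = (-26)² = 676)
C - c(163, -115) = 676 - √(163² + (-115)²) = 676 - √(26569 + 13225) = 676 - √39794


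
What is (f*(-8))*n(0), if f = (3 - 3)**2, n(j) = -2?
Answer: 0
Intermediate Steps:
f = 0 (f = 0**2 = 0)
(f*(-8))*n(0) = (0*(-8))*(-2) = 0*(-2) = 0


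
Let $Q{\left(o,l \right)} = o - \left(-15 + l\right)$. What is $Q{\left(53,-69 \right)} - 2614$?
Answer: $-2477$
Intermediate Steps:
$Q{\left(o,l \right)} = 15 + o - l$ ($Q{\left(o,l \right)} = o - \left(-15 + l\right) = 15 + o - l$)
$Q{\left(53,-69 \right)} - 2614 = \left(15 + 53 - -69\right) - 2614 = \left(15 + 53 + 69\right) - 2614 = 137 - 2614 = -2477$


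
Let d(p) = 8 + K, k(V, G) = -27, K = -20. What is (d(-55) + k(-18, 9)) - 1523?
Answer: -1562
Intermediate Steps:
d(p) = -12 (d(p) = 8 - 20 = -12)
(d(-55) + k(-18, 9)) - 1523 = (-12 - 27) - 1523 = -39 - 1523 = -1562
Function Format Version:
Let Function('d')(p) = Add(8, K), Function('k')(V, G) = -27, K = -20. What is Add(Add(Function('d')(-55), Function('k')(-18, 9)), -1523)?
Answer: -1562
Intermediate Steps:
Function('d')(p) = -12 (Function('d')(p) = Add(8, -20) = -12)
Add(Add(Function('d')(-55), Function('k')(-18, 9)), -1523) = Add(Add(-12, -27), -1523) = Add(-39, -1523) = -1562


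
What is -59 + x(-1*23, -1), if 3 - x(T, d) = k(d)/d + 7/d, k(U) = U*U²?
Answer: -50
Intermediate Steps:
k(U) = U³
x(T, d) = 3 - d² - 7/d (x(T, d) = 3 - (d³/d + 7/d) = 3 - (d² + 7/d) = 3 + (-d² - 7/d) = 3 - d² - 7/d)
-59 + x(-1*23, -1) = -59 + (3 - 1*(-1)² - 7/(-1)) = -59 + (3 - 1*1 - 7*(-1)) = -59 + (3 - 1 + 7) = -59 + 9 = -50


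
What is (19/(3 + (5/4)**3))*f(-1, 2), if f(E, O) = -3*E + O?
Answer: 6080/317 ≈ 19.180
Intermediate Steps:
f(E, O) = O - 3*E
(19/(3 + (5/4)**3))*f(-1, 2) = (19/(3 + (5/4)**3))*(2 - 3*(-1)) = (19/(3 + (5*(1/4))**3))*(2 + 3) = (19/(3 + (5/4)**3))*5 = (19/(3 + 125/64))*5 = (19/(317/64))*5 = ((64/317)*19)*5 = (1216/317)*5 = 6080/317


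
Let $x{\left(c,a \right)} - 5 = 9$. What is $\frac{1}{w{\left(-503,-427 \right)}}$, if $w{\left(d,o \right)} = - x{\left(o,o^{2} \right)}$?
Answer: $- \frac{1}{14} \approx -0.071429$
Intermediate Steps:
$x{\left(c,a \right)} = 14$ ($x{\left(c,a \right)} = 5 + 9 = 14$)
$w{\left(d,o \right)} = -14$ ($w{\left(d,o \right)} = \left(-1\right) 14 = -14$)
$\frac{1}{w{\left(-503,-427 \right)}} = \frac{1}{-14} = - \frac{1}{14}$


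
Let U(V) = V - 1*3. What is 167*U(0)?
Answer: -501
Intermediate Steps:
U(V) = -3 + V (U(V) = V - 3 = -3 + V)
167*U(0) = 167*(-3 + 0) = 167*(-3) = -501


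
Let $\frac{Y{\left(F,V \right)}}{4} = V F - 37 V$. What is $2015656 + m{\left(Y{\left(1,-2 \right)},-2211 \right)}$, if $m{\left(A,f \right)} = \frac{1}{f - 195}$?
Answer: $\frac{4849668335}{2406} \approx 2.0157 \cdot 10^{6}$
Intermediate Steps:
$Y{\left(F,V \right)} = - 148 V + 4 F V$ ($Y{\left(F,V \right)} = 4 \left(V F - 37 V\right) = 4 \left(F V - 37 V\right) = 4 \left(- 37 V + F V\right) = - 148 V + 4 F V$)
$m{\left(A,f \right)} = \frac{1}{-195 + f}$
$2015656 + m{\left(Y{\left(1,-2 \right)},-2211 \right)} = 2015656 + \frac{1}{-195 - 2211} = 2015656 + \frac{1}{-2406} = 2015656 - \frac{1}{2406} = \frac{4849668335}{2406}$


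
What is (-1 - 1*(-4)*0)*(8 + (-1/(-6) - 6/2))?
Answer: -31/6 ≈ -5.1667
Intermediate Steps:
(-1 - 1*(-4)*0)*(8 + (-1/(-6) - 6/2)) = (-1 + 4*0)*(8 + (-1*(-1/6) - 6*1/2)) = (-1 + 0)*(8 + (1/6 - 3)) = -(8 - 17/6) = -1*31/6 = -31/6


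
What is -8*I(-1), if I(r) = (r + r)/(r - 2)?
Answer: -16/3 ≈ -5.3333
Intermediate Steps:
I(r) = 2*r/(-2 + r) (I(r) = (2*r)/(-2 + r) = 2*r/(-2 + r))
-8*I(-1) = -16*(-1)/(-2 - 1) = -16*(-1)/(-3) = -16*(-1)*(-1)/3 = -8*⅔ = -16/3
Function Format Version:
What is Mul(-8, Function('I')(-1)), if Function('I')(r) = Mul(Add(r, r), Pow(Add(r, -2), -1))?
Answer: Rational(-16, 3) ≈ -5.3333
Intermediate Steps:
Function('I')(r) = Mul(2, r, Pow(Add(-2, r), -1)) (Function('I')(r) = Mul(Mul(2, r), Pow(Add(-2, r), -1)) = Mul(2, r, Pow(Add(-2, r), -1)))
Mul(-8, Function('I')(-1)) = Mul(-8, Mul(2, -1, Pow(Add(-2, -1), -1))) = Mul(-8, Mul(2, -1, Pow(-3, -1))) = Mul(-8, Mul(2, -1, Rational(-1, 3))) = Mul(-8, Rational(2, 3)) = Rational(-16, 3)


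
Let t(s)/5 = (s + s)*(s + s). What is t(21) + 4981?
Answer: 13801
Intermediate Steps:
t(s) = 20*s² (t(s) = 5*((s + s)*(s + s)) = 5*((2*s)*(2*s)) = 5*(4*s²) = 20*s²)
t(21) + 4981 = 20*21² + 4981 = 20*441 + 4981 = 8820 + 4981 = 13801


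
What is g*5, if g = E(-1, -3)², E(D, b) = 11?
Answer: 605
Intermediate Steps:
g = 121 (g = 11² = 121)
g*5 = 121*5 = 605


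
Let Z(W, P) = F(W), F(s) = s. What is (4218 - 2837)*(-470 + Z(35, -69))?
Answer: -600735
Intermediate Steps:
Z(W, P) = W
(4218 - 2837)*(-470 + Z(35, -69)) = (4218 - 2837)*(-470 + 35) = 1381*(-435) = -600735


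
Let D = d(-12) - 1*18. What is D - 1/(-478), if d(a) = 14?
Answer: -1911/478 ≈ -3.9979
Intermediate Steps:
D = -4 (D = 14 - 1*18 = 14 - 18 = -4)
D - 1/(-478) = -4 - 1/(-478) = -4 - 1*(-1/478) = -4 + 1/478 = -1911/478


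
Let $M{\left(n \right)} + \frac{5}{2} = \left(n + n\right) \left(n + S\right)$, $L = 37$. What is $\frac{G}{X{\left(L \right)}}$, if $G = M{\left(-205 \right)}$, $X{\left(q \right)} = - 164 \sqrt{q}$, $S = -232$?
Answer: $- \frac{358335 \sqrt{37}}{12136} \approx -179.6$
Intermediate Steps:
$M{\left(n \right)} = - \frac{5}{2} + 2 n \left(-232 + n\right)$ ($M{\left(n \right)} = - \frac{5}{2} + \left(n + n\right) \left(n - 232\right) = - \frac{5}{2} + 2 n \left(-232 + n\right)$)
$G = \frac{358335}{2}$ ($G = - \frac{5}{2} - -95120 + 2 \left(-205\right)^{2} = - \frac{5}{2} + 95120 + 2 \cdot 42025 = - \frac{5}{2} + 95120 + 84050 = \frac{358335}{2} \approx 1.7917 \cdot 10^{5}$)
$\frac{G}{X{\left(L \right)}} = \frac{358335}{2 \left(- 164 \sqrt{37}\right)} = \frac{358335 \left(- \frac{\sqrt{37}}{6068}\right)}{2} = - \frac{358335 \sqrt{37}}{12136}$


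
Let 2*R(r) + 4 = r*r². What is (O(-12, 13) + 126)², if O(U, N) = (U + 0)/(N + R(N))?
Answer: 78159384900/4923961 ≈ 15873.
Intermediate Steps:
R(r) = -2 + r³/2 (R(r) = -2 + (r*r²)/2 = -2 + r³/2)
O(U, N) = U/(-2 + N + N³/2) (O(U, N) = (U + 0)/(N + (-2 + N³/2)) = U/(-2 + N + N³/2))
(O(-12, 13) + 126)² = (2*(-12)/(-4 + 13³ + 2*13) + 126)² = (2*(-12)/(-4 + 2197 + 26) + 126)² = (2*(-12)/2219 + 126)² = (2*(-12)*(1/2219) + 126)² = (-24/2219 + 126)² = (279570/2219)² = 78159384900/4923961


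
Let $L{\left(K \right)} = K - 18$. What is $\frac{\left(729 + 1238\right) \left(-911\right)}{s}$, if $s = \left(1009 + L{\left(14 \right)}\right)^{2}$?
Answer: $- \frac{1791937}{1010025} \approx -1.7742$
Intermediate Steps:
$L{\left(K \right)} = -18 + K$
$s = 1010025$ ($s = \left(1009 + \left(-18 + 14\right)\right)^{2} = \left(1009 - 4\right)^{2} = 1005^{2} = 1010025$)
$\frac{\left(729 + 1238\right) \left(-911\right)}{s} = \frac{\left(729 + 1238\right) \left(-911\right)}{1010025} = 1967 \left(-911\right) \frac{1}{1010025} = \left(-1791937\right) \frac{1}{1010025} = - \frac{1791937}{1010025}$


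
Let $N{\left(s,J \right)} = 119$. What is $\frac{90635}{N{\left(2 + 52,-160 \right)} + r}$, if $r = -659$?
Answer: $- \frac{18127}{108} \approx -167.84$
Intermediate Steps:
$\frac{90635}{N{\left(2 + 52,-160 \right)} + r} = \frac{90635}{119 - 659} = \frac{90635}{-540} = 90635 \left(- \frac{1}{540}\right) = - \frac{18127}{108}$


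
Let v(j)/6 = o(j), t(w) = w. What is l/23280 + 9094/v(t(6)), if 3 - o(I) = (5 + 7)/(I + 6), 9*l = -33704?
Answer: 9921721/13095 ≈ 757.67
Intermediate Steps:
l = -33704/9 (l = (⅑)*(-33704) = -33704/9 ≈ -3744.9)
o(I) = 3 - 12/(6 + I) (o(I) = 3 - (5 + 7)/(I + 6) = 3 - 12/(6 + I))
v(j) = 18*(2 + j)/(6 + j) (v(j) = 6*(3*(2 + j)/(6 + j)) = 18*(2 + j)/(6 + j))
l/23280 + 9094/v(t(6)) = -33704/9/23280 + 9094/((18*(2 + 6)/(6 + 6))) = -33704/9*1/23280 + 9094/((18*8/12)) = -4213/26190 + 9094/((18*(1/12)*8)) = -4213/26190 + 9094/12 = -4213/26190 + 9094*(1/12) = -4213/26190 + 4547/6 = 9921721/13095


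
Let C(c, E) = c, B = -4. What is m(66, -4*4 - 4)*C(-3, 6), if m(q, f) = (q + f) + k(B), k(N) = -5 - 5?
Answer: -108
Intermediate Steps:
k(N) = -10
m(q, f) = -10 + f + q (m(q, f) = (q + f) - 10 = (f + q) - 10 = -10 + f + q)
m(66, -4*4 - 4)*C(-3, 6) = (-10 + (-4*4 - 4) + 66)*(-3) = (-10 + (-16 - 4) + 66)*(-3) = (-10 - 20 + 66)*(-3) = 36*(-3) = -108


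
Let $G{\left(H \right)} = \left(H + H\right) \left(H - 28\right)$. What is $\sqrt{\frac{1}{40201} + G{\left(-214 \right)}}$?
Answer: $\frac{\sqrt{167391286694177}}{40201} \approx 321.83$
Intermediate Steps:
$G{\left(H \right)} = 2 H \left(-28 + H\right)$
$\sqrt{\frac{1}{40201} + G{\left(-214 \right)}} = \sqrt{\frac{1}{40201} + 2 \left(-214\right) \left(-28 - 214\right)} = \sqrt{\frac{1}{40201} + 2 \left(-214\right) \left(-242\right)} = \sqrt{\frac{1}{40201} + 103576} = \sqrt{\frac{4163858777}{40201}} = \frac{\sqrt{167391286694177}}{40201}$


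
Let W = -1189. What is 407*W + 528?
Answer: -483395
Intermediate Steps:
407*W + 528 = 407*(-1189) + 528 = -483923 + 528 = -483395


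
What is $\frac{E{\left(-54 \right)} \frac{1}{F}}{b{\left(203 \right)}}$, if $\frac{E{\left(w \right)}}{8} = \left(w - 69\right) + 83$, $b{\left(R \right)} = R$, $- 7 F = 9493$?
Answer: $\frac{320}{275297} \approx 0.0011624$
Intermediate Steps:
$F = - \frac{9493}{7}$ ($F = \left(- \frac{1}{7}\right) 9493 = - \frac{9493}{7} \approx -1356.1$)
$E{\left(w \right)} = 112 + 8 w$ ($E{\left(w \right)} = 8 \left(\left(w - 69\right) + 83\right) = 8 \left(\left(-69 + w\right) + 83\right) = 8 \left(14 + w\right) = 112 + 8 w$)
$\frac{E{\left(-54 \right)} \frac{1}{F}}{b{\left(203 \right)}} = \frac{\left(112 + 8 \left(-54\right)\right) \frac{1}{- \frac{9493}{7}}}{203} = \left(112 - 432\right) \left(- \frac{7}{9493}\right) \frac{1}{203} = \left(-320\right) \left(- \frac{7}{9493}\right) \frac{1}{203} = \frac{2240}{9493} \cdot \frac{1}{203} = \frac{320}{275297}$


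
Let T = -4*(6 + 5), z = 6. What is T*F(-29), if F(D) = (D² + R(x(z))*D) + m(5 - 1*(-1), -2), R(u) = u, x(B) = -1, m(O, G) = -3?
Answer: -38148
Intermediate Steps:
F(D) = -3 + D² - D (F(D) = (D² - D) - 3 = -3 + D² - D)
T = -44 (T = -4*11 = -44)
T*F(-29) = -44*(-3 + (-29)² - 1*(-29)) = -44*(-3 + 841 + 29) = -44*867 = -38148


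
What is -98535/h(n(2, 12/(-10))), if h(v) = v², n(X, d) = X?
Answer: -98535/4 ≈ -24634.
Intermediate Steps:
-98535/h(n(2, 12/(-10))) = -98535/(2²) = -98535/4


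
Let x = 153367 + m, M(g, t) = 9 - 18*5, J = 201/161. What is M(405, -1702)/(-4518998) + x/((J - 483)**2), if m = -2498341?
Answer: -11445108676663022/1132736528304513 ≈ -10.104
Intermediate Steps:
J = 201/161 (J = 201*(1/161) = 201/161 ≈ 1.2484)
M(g, t) = -81 (M(g, t) = 9 - 90 = -81)
x = -2344974 (x = 153367 - 2498341 = -2344974)
M(405, -1702)/(-4518998) + x/((J - 483)**2) = -81/(-4518998) - 2344974/(201/161 - 483)**2 = -81*(-1/4518998) - 2344974/((-77562/161)**2) = 81/4518998 - 2344974/6015863844/25921 = 81/4518998 - 2344974*25921/6015863844 = 81/4518998 - 10130678509/1002643974 = -11445108676663022/1132736528304513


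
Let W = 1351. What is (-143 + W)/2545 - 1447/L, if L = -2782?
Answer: 7043271/7080190 ≈ 0.99479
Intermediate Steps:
(-143 + W)/2545 - 1447/L = (-143 + 1351)/2545 - 1447/(-2782) = 1208*(1/2545) - 1447*(-1/2782) = 1208/2545 + 1447/2782 = 7043271/7080190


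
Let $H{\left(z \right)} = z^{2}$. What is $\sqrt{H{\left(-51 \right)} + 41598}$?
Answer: $3 \sqrt{4911} \approx 210.24$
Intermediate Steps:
$\sqrt{H{\left(-51 \right)} + 41598} = \sqrt{\left(-51\right)^{2} + 41598} = \sqrt{2601 + 41598} = \sqrt{44199} = 3 \sqrt{4911}$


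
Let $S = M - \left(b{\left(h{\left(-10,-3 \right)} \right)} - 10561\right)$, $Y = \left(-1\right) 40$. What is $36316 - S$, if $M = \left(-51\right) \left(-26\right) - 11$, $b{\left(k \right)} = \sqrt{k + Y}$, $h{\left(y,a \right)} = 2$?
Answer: $24440 + i \sqrt{38} \approx 24440.0 + 6.1644 i$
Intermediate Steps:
$Y = -40$
$b{\left(k \right)} = \sqrt{-40 + k}$ ($b{\left(k \right)} = \sqrt{k - 40} = \sqrt{-40 + k}$)
$M = 1315$ ($M = 1326 - 11 = 1315$)
$S = 11876 - i \sqrt{38}$ ($S = 1315 - \left(\sqrt{-40 + 2} - 10561\right) = 1315 - \left(\sqrt{-38} - 10561\right) = 1315 - \left(i \sqrt{38} - 10561\right) = 1315 - \left(-10561 + i \sqrt{38}\right) = 1315 + \left(10561 - i \sqrt{38}\right) = 11876 - i \sqrt{38} \approx 11876.0 - 6.1644 i$)
$36316 - S = 36316 - \left(11876 - i \sqrt{38}\right) = 24440 + i \sqrt{38}$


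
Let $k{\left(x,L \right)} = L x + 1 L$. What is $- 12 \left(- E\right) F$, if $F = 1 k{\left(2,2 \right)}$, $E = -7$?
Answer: $-504$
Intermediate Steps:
$k{\left(x,L \right)} = L + L x$ ($k{\left(x,L \right)} = L x + L = L + L x$)
$F = 6$ ($F = 1 \cdot 2 \left(1 + 2\right) = 1 \cdot 2 \cdot 3 = 1 \cdot 6 = 6$)
$- 12 \left(- E\right) F = - 12 \left(\left(-1\right) \left(-7\right)\right) 6 = \left(-12\right) 7 \cdot 6 = \left(-84\right) 6 = -504$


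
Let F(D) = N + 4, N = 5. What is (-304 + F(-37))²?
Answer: 87025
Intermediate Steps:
F(D) = 9 (F(D) = 5 + 4 = 9)
(-304 + F(-37))² = (-304 + 9)² = (-295)² = 87025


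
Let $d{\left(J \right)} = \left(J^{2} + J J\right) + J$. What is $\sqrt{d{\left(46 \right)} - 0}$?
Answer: $\sqrt{4278} \approx 65.406$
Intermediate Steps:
$d{\left(J \right)} = J + 2 J^{2}$ ($d{\left(J \right)} = \left(J^{2} + J^{2}\right) + J = 2 J^{2} + J = J + 2 J^{2}$)
$\sqrt{d{\left(46 \right)} - 0} = \sqrt{46 \left(1 + 2 \cdot 46\right) - 0} = \sqrt{46 \left(1 + 92\right) + 0} = \sqrt{46 \cdot 93 + 0} = \sqrt{4278 + 0} = \sqrt{4278}$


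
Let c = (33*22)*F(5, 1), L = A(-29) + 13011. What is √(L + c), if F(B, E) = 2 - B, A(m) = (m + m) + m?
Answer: 3*√1194 ≈ 103.66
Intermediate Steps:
A(m) = 3*m (A(m) = 2*m + m = 3*m)
L = 12924 (L = 3*(-29) + 13011 = -87 + 13011 = 12924)
c = -2178 (c = (33*22)*(2 - 1*5) = 726*(2 - 5) = 726*(-3) = -2178)
√(L + c) = √(12924 - 2178) = √10746 = 3*√1194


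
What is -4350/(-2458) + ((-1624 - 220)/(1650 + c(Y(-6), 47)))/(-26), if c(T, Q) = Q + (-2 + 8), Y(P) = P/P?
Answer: 49285463/27208831 ≈ 1.8114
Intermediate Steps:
Y(P) = 1
c(T, Q) = 6 + Q (c(T, Q) = Q + 6 = 6 + Q)
-4350/(-2458) + ((-1624 - 220)/(1650 + c(Y(-6), 47)))/(-26) = -4350/(-2458) + ((-1624 - 220)/(1650 + (6 + 47)))/(-26) = -4350*(-1/2458) - 1844/(1650 + 53)*(-1/26) = 2175/1229 - 1844/1703*(-1/26) = 2175/1229 + 922/22139 = 49285463/27208831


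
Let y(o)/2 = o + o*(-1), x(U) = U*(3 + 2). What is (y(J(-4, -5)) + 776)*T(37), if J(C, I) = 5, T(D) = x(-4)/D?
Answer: -15520/37 ≈ -419.46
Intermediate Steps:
x(U) = 5*U (x(U) = U*5 = 5*U)
T(D) = -20/D (T(D) = (5*(-4))/D = -20/D)
y(o) = 0 (y(o) = 2*(o + o*(-1)) = 2*(o - o) = 2*0 = 0)
(y(J(-4, -5)) + 776)*T(37) = (0 + 776)*(-20/37) = 776*(-20*1/37) = 776*(-20/37) = -15520/37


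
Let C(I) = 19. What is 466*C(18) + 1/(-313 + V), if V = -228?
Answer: 4790013/541 ≈ 8854.0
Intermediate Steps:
466*C(18) + 1/(-313 + V) = 466*19 + 1/(-313 - 228) = 8854 + 1/(-541) = 8854 - 1/541 = 4790013/541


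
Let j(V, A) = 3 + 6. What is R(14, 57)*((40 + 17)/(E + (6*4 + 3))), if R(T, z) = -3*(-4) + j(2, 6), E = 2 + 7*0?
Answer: 1197/29 ≈ 41.276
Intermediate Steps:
j(V, A) = 9
E = 2 (E = 2 + 0 = 2)
R(T, z) = 21 (R(T, z) = -3*(-4) + 9 = 12 + 9 = 21)
R(14, 57)*((40 + 17)/(E + (6*4 + 3))) = 21*((40 + 17)/(2 + (6*4 + 3))) = 21*(57/(2 + (24 + 3))) = 21*(57/(2 + 27)) = 21*(57/29) = 1197/29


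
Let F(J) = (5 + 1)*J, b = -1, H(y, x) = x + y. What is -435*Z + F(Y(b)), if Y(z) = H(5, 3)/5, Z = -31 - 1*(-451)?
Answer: -913452/5 ≈ -1.8269e+5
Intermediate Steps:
Z = 420 (Z = -31 + 451 = 420)
Y(z) = 8/5 (Y(z) = (3 + 5)/5 = 8*(⅕) = 8/5)
F(J) = 6*J
-435*Z + F(Y(b)) = -435*420 + 6*(8/5) = -182700 + 48/5 = -913452/5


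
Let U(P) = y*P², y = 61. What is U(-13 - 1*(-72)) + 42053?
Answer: 254394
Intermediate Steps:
U(P) = 61*P²
U(-13 - 1*(-72)) + 42053 = 61*(-13 - 1*(-72))² + 42053 = 61*(-13 + 72)² + 42053 = 61*59² + 42053 = 61*3481 + 42053 = 212341 + 42053 = 254394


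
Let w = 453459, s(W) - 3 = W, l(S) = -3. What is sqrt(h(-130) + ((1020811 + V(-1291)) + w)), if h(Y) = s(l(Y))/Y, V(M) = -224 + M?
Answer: sqrt(1472755) ≈ 1213.6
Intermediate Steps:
s(W) = 3 + W
h(Y) = 0 (h(Y) = (3 - 3)/Y = 0/Y = 0)
sqrt(h(-130) + ((1020811 + V(-1291)) + w)) = sqrt(0 + ((1020811 + (-224 - 1291)) + 453459)) = sqrt(0 + ((1020811 - 1515) + 453459)) = sqrt(0 + (1019296 + 453459)) = sqrt(0 + 1472755) = sqrt(1472755)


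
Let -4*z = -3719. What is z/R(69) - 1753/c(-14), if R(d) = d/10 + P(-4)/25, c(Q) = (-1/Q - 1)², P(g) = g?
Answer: -215865537/113906 ≈ -1895.1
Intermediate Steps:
z = 3719/4 (z = -¼*(-3719) = 3719/4 ≈ 929.75)
c(Q) = (-1 - 1/Q)²
R(d) = -4/25 + d/10 (R(d) = d/10 - 4/25 = -4/25 + d/10)
z/R(69) - 1753/c(-14) = 3719/(4*(-4/25 + (⅒)*69)) - 1753*196/(1 - 14)² = 3719/(4*(-4/25 + 69/10)) - 1753/((1/196)*(-13)²) = 3719/(4*(337/50)) - 1753/((1/196)*169) = (3719/4)*(50/337) - 1753/169/196 = 92975/674 - 1753*196/169 = 92975/674 - 343588/169 = -215865537/113906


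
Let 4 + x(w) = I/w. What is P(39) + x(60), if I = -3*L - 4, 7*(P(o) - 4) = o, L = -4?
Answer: 599/105 ≈ 5.7048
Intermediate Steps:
P(o) = 4 + o/7
I = 8 (I = -3*(-4) - 4 = 12 - 4 = 8)
x(w) = -4 + 8/w
P(39) + x(60) = (4 + (1/7)*39) + (-4 + 8/60) = (4 + 39/7) + (-4 + 8*(1/60)) = 67/7 + (-4 + 2/15) = 67/7 - 58/15 = 599/105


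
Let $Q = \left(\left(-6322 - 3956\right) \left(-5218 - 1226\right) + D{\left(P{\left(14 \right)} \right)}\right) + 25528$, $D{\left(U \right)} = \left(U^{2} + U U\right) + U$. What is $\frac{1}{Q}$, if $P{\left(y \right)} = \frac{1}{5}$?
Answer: $\frac{25}{1656424007} \approx 1.5093 \cdot 10^{-8}$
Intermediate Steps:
$P{\left(y \right)} = \frac{1}{5}$
$D{\left(U \right)} = U + 2 U^{2}$ ($D{\left(U \right)} = \left(U^{2} + U^{2}\right) + U = 2 U^{2} + U = U + 2 U^{2}$)
$Q = \frac{1656424007}{25}$ ($Q = \left(\left(-6322 - 3956\right) \left(-5218 - 1226\right) + \frac{1 + 2 \cdot \frac{1}{5}}{5}\right) + 25528 = \left(\left(-10278\right) \left(-6444\right) + \frac{1 + \frac{2}{5}}{5}\right) + 25528 = \left(66231432 + \frac{1}{5} \cdot \frac{7}{5}\right) + 25528 = \left(66231432 + \frac{7}{25}\right) + 25528 = \frac{1655785807}{25} + 25528 = \frac{1656424007}{25} \approx 6.6257 \cdot 10^{7}$)
$\frac{1}{Q} = \frac{1}{\frac{1656424007}{25}} = \frac{25}{1656424007}$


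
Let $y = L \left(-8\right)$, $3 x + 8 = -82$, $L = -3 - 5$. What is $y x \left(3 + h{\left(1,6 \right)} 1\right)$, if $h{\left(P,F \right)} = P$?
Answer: $-7680$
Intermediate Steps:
$L = -8$
$x = -30$ ($x = - \frac{8}{3} + \frac{1}{3} \left(-82\right) = - \frac{8}{3} - \frac{82}{3} = -30$)
$y = 64$ ($y = \left(-8\right) \left(-8\right) = 64$)
$y x \left(3 + h{\left(1,6 \right)} 1\right) = 64 \left(-30\right) \left(3 + 1 \cdot 1\right) = - 1920 \left(3 + 1\right) = \left(-1920\right) 4 = -7680$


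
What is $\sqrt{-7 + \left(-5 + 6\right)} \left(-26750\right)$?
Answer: $- 26750 i \sqrt{6} \approx - 65524.0 i$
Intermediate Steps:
$\sqrt{-7 + \left(-5 + 6\right)} \left(-26750\right) = \sqrt{-7 + 1} \left(-26750\right) = \sqrt{-6} \left(-26750\right) = i \sqrt{6} \left(-26750\right) = - 26750 i \sqrt{6}$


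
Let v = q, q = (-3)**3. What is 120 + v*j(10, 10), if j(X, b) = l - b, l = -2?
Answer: 444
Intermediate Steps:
q = -27
j(X, b) = -2 - b
v = -27
120 + v*j(10, 10) = 120 - 27*(-2 - 1*10) = 120 - 27*(-2 - 10) = 120 - 27*(-12) = 120 + 324 = 444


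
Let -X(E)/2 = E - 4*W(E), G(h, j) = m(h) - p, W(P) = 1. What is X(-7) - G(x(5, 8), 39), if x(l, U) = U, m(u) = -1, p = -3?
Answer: 20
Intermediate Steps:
G(h, j) = 2 (G(h, j) = -1 - 1*(-3) = -1 + 3 = 2)
X(E) = 8 - 2*E (X(E) = -2*(E - 4*1) = -2*(E - 4) = -2*(-4 + E) = 8 - 2*E)
X(-7) - G(x(5, 8), 39) = (8 - 2*(-7)) - 1*2 = (8 + 14) - 2 = 22 - 2 = 20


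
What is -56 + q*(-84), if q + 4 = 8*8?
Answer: -5096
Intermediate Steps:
q = 60 (q = -4 + 8*8 = -4 + 64 = 60)
-56 + q*(-84) = -56 + 60*(-84) = -56 - 5040 = -5096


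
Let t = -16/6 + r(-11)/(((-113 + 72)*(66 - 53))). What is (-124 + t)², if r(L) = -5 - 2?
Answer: 41013945361/2556801 ≈ 16041.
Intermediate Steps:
r(L) = -7
t = -4243/1599 (t = -16/6 - 7*1/((-113 + 72)*(66 - 53)) = -16*⅙ - 7/((-41*13)) = -8/3 - 7/(-533) = -8/3 - 7*(-1/533) = -8/3 + 7/533 = -4243/1599 ≈ -2.6535)
(-124 + t)² = (-124 - 4243/1599)² = (-202519/1599)² = 41013945361/2556801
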